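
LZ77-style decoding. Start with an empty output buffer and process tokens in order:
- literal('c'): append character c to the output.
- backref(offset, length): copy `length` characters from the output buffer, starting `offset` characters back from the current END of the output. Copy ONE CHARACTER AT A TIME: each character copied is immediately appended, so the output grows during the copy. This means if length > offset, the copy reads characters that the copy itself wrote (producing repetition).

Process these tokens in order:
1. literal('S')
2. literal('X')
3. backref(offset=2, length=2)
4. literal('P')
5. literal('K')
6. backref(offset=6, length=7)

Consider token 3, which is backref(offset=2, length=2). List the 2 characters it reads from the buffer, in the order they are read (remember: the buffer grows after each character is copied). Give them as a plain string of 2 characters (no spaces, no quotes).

Token 1: literal('S'). Output: "S"
Token 2: literal('X'). Output: "SX"
Token 3: backref(off=2, len=2). Buffer before: "SX" (len 2)
  byte 1: read out[0]='S', append. Buffer now: "SXS"
  byte 2: read out[1]='X', append. Buffer now: "SXSX"

Answer: SX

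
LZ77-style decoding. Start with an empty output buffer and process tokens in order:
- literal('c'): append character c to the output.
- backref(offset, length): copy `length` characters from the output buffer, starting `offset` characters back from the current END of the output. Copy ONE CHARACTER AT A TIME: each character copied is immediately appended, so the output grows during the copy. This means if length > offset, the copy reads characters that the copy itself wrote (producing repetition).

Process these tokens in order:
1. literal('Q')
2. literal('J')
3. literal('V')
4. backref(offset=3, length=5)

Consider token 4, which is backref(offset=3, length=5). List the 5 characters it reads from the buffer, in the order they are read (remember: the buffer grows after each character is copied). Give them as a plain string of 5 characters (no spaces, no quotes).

Answer: QJVQJ

Derivation:
Token 1: literal('Q'). Output: "Q"
Token 2: literal('J'). Output: "QJ"
Token 3: literal('V'). Output: "QJV"
Token 4: backref(off=3, len=5). Buffer before: "QJV" (len 3)
  byte 1: read out[0]='Q', append. Buffer now: "QJVQ"
  byte 2: read out[1]='J', append. Buffer now: "QJVQJ"
  byte 3: read out[2]='V', append. Buffer now: "QJVQJV"
  byte 4: read out[3]='Q', append. Buffer now: "QJVQJVQ"
  byte 5: read out[4]='J', append. Buffer now: "QJVQJVQJ"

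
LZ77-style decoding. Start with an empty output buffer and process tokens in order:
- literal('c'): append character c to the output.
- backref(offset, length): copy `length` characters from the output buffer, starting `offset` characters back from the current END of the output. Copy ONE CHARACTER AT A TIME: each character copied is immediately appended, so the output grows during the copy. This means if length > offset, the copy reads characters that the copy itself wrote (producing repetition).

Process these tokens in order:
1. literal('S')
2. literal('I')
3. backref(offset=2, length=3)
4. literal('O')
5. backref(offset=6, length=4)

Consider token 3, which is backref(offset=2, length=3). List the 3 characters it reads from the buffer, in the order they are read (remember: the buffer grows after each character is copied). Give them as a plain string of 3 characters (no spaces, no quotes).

Token 1: literal('S'). Output: "S"
Token 2: literal('I'). Output: "SI"
Token 3: backref(off=2, len=3). Buffer before: "SI" (len 2)
  byte 1: read out[0]='S', append. Buffer now: "SIS"
  byte 2: read out[1]='I', append. Buffer now: "SISI"
  byte 3: read out[2]='S', append. Buffer now: "SISIS"

Answer: SIS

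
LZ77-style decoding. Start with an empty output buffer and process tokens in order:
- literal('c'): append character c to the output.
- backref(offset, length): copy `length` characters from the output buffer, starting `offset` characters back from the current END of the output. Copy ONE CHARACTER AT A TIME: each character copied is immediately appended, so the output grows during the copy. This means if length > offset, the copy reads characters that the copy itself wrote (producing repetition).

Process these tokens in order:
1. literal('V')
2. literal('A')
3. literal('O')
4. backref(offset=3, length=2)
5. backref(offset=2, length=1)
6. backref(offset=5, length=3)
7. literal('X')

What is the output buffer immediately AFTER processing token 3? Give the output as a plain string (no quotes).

Answer: VAO

Derivation:
Token 1: literal('V'). Output: "V"
Token 2: literal('A'). Output: "VA"
Token 3: literal('O'). Output: "VAO"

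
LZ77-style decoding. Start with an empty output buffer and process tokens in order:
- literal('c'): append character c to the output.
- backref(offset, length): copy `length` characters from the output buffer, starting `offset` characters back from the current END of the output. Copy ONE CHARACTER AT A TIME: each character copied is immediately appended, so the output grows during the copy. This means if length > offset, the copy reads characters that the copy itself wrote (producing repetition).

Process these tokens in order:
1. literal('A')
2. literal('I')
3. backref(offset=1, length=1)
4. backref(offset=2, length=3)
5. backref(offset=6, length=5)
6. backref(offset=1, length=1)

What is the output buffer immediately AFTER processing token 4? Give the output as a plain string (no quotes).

Token 1: literal('A'). Output: "A"
Token 2: literal('I'). Output: "AI"
Token 3: backref(off=1, len=1). Copied 'I' from pos 1. Output: "AII"
Token 4: backref(off=2, len=3) (overlapping!). Copied 'III' from pos 1. Output: "AIIIII"

Answer: AIIIII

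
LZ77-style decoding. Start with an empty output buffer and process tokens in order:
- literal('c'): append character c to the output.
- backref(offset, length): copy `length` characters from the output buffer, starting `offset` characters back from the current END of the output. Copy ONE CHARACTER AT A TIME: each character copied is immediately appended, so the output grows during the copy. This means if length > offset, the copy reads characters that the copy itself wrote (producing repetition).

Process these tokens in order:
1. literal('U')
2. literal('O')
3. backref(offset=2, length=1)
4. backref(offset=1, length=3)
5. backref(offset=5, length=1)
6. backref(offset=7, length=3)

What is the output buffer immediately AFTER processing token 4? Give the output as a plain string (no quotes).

Answer: UOUUUU

Derivation:
Token 1: literal('U'). Output: "U"
Token 2: literal('O'). Output: "UO"
Token 3: backref(off=2, len=1). Copied 'U' from pos 0. Output: "UOU"
Token 4: backref(off=1, len=3) (overlapping!). Copied 'UUU' from pos 2. Output: "UOUUUU"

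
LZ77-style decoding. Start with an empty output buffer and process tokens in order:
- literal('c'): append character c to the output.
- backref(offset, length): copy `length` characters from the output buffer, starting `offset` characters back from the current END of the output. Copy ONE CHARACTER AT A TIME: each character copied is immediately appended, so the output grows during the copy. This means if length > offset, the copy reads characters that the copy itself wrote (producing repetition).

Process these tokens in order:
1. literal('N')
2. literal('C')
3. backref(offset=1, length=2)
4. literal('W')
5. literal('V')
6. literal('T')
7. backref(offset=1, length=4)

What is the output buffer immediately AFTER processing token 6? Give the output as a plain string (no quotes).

Answer: NCCCWVT

Derivation:
Token 1: literal('N'). Output: "N"
Token 2: literal('C'). Output: "NC"
Token 3: backref(off=1, len=2) (overlapping!). Copied 'CC' from pos 1. Output: "NCCC"
Token 4: literal('W'). Output: "NCCCW"
Token 5: literal('V'). Output: "NCCCWV"
Token 6: literal('T'). Output: "NCCCWVT"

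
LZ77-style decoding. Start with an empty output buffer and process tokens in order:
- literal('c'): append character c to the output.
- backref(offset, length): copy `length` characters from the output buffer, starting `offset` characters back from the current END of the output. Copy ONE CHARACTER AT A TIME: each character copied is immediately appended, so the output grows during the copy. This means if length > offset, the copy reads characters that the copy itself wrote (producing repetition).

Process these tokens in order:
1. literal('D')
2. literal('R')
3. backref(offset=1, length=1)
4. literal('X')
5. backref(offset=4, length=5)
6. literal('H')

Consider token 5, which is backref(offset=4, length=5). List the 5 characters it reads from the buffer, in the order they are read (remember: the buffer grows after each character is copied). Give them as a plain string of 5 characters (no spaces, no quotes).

Token 1: literal('D'). Output: "D"
Token 2: literal('R'). Output: "DR"
Token 3: backref(off=1, len=1). Copied 'R' from pos 1. Output: "DRR"
Token 4: literal('X'). Output: "DRRX"
Token 5: backref(off=4, len=5). Buffer before: "DRRX" (len 4)
  byte 1: read out[0]='D', append. Buffer now: "DRRXD"
  byte 2: read out[1]='R', append. Buffer now: "DRRXDR"
  byte 3: read out[2]='R', append. Buffer now: "DRRXDRR"
  byte 4: read out[3]='X', append. Buffer now: "DRRXDRRX"
  byte 5: read out[4]='D', append. Buffer now: "DRRXDRRXD"

Answer: DRRXD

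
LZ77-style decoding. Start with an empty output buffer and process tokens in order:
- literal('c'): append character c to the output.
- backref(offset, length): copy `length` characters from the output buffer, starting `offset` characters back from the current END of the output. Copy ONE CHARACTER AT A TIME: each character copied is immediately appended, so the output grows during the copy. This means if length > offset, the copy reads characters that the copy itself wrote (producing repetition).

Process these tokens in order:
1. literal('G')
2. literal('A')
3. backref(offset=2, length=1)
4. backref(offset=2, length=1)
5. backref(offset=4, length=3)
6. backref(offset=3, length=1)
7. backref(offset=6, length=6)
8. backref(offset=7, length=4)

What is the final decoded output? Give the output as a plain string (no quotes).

Token 1: literal('G'). Output: "G"
Token 2: literal('A'). Output: "GA"
Token 3: backref(off=2, len=1). Copied 'G' from pos 0. Output: "GAG"
Token 4: backref(off=2, len=1). Copied 'A' from pos 1. Output: "GAGA"
Token 5: backref(off=4, len=3). Copied 'GAG' from pos 0. Output: "GAGAGAG"
Token 6: backref(off=3, len=1). Copied 'G' from pos 4. Output: "GAGAGAGG"
Token 7: backref(off=6, len=6). Copied 'GAGAGG' from pos 2. Output: "GAGAGAGGGAGAGG"
Token 8: backref(off=7, len=4). Copied 'GGAG' from pos 7. Output: "GAGAGAGGGAGAGGGGAG"

Answer: GAGAGAGGGAGAGGGGAG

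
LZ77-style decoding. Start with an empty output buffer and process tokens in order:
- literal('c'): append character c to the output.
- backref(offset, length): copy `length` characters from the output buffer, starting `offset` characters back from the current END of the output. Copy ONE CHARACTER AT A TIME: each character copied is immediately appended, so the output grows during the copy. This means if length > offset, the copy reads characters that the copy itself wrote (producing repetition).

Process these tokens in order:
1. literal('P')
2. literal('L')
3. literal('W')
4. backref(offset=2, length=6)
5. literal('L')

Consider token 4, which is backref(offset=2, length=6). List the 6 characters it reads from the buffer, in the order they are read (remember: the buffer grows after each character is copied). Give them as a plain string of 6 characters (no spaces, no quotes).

Token 1: literal('P'). Output: "P"
Token 2: literal('L'). Output: "PL"
Token 3: literal('W'). Output: "PLW"
Token 4: backref(off=2, len=6). Buffer before: "PLW" (len 3)
  byte 1: read out[1]='L', append. Buffer now: "PLWL"
  byte 2: read out[2]='W', append. Buffer now: "PLWLW"
  byte 3: read out[3]='L', append. Buffer now: "PLWLWL"
  byte 4: read out[4]='W', append. Buffer now: "PLWLWLW"
  byte 5: read out[5]='L', append. Buffer now: "PLWLWLWL"
  byte 6: read out[6]='W', append. Buffer now: "PLWLWLWLW"

Answer: LWLWLW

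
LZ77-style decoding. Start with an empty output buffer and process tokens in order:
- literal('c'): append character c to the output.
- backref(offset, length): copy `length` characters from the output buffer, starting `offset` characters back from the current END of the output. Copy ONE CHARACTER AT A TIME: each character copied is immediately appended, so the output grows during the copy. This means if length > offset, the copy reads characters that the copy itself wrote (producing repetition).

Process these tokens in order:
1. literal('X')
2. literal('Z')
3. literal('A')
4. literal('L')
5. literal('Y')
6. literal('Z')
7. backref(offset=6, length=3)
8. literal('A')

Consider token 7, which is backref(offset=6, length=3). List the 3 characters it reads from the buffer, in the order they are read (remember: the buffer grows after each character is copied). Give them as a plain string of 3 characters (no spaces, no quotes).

Token 1: literal('X'). Output: "X"
Token 2: literal('Z'). Output: "XZ"
Token 3: literal('A'). Output: "XZA"
Token 4: literal('L'). Output: "XZAL"
Token 5: literal('Y'). Output: "XZALY"
Token 6: literal('Z'). Output: "XZALYZ"
Token 7: backref(off=6, len=3). Buffer before: "XZALYZ" (len 6)
  byte 1: read out[0]='X', append. Buffer now: "XZALYZX"
  byte 2: read out[1]='Z', append. Buffer now: "XZALYZXZ"
  byte 3: read out[2]='A', append. Buffer now: "XZALYZXZA"

Answer: XZA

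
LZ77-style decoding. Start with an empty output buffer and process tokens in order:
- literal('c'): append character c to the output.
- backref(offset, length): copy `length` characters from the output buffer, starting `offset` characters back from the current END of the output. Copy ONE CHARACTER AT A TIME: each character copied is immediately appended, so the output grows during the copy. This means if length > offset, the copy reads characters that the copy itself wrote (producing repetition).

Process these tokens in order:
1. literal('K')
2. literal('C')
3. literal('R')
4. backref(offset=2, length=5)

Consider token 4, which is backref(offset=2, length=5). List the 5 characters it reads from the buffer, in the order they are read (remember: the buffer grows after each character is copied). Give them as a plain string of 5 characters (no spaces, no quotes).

Token 1: literal('K'). Output: "K"
Token 2: literal('C'). Output: "KC"
Token 3: literal('R'). Output: "KCR"
Token 4: backref(off=2, len=5). Buffer before: "KCR" (len 3)
  byte 1: read out[1]='C', append. Buffer now: "KCRC"
  byte 2: read out[2]='R', append. Buffer now: "KCRCR"
  byte 3: read out[3]='C', append. Buffer now: "KCRCRC"
  byte 4: read out[4]='R', append. Buffer now: "KCRCRCR"
  byte 5: read out[5]='C', append. Buffer now: "KCRCRCRC"

Answer: CRCRC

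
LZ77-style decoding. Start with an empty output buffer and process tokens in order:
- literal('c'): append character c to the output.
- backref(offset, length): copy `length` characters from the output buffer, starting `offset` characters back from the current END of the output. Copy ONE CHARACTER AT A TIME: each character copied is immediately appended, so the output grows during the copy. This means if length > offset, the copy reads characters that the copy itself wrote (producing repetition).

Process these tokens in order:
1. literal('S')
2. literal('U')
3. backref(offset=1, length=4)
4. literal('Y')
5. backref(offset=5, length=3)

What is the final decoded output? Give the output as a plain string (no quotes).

Answer: SUUUUUYUUU

Derivation:
Token 1: literal('S'). Output: "S"
Token 2: literal('U'). Output: "SU"
Token 3: backref(off=1, len=4) (overlapping!). Copied 'UUUU' from pos 1. Output: "SUUUUU"
Token 4: literal('Y'). Output: "SUUUUUY"
Token 5: backref(off=5, len=3). Copied 'UUU' from pos 2. Output: "SUUUUUYUUU"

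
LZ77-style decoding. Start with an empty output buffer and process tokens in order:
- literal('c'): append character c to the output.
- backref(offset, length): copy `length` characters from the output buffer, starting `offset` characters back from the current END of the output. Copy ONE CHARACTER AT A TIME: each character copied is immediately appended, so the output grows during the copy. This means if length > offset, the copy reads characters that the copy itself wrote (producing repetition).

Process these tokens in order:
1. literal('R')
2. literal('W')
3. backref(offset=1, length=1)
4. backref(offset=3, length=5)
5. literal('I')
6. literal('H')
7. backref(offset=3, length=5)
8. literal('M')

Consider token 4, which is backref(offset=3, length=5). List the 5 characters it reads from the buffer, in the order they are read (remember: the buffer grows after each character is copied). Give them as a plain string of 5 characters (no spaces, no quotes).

Token 1: literal('R'). Output: "R"
Token 2: literal('W'). Output: "RW"
Token 3: backref(off=1, len=1). Copied 'W' from pos 1. Output: "RWW"
Token 4: backref(off=3, len=5). Buffer before: "RWW" (len 3)
  byte 1: read out[0]='R', append. Buffer now: "RWWR"
  byte 2: read out[1]='W', append. Buffer now: "RWWRW"
  byte 3: read out[2]='W', append. Buffer now: "RWWRWW"
  byte 4: read out[3]='R', append. Buffer now: "RWWRWWR"
  byte 5: read out[4]='W', append. Buffer now: "RWWRWWRW"

Answer: RWWRW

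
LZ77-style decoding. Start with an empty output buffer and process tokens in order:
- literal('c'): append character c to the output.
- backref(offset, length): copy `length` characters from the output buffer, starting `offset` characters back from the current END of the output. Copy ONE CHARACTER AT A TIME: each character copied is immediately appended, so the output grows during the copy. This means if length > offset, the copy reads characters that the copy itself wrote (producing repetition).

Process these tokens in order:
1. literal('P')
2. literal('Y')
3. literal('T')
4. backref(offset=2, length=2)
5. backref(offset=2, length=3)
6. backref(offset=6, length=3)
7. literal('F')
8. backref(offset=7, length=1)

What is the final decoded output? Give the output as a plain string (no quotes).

Token 1: literal('P'). Output: "P"
Token 2: literal('Y'). Output: "PY"
Token 3: literal('T'). Output: "PYT"
Token 4: backref(off=2, len=2). Copied 'YT' from pos 1. Output: "PYTYT"
Token 5: backref(off=2, len=3) (overlapping!). Copied 'YTY' from pos 3. Output: "PYTYTYTY"
Token 6: backref(off=6, len=3). Copied 'TYT' from pos 2. Output: "PYTYTYTYTYT"
Token 7: literal('F'). Output: "PYTYTYTYTYTF"
Token 8: backref(off=7, len=1). Copied 'Y' from pos 5. Output: "PYTYTYTYTYTFY"

Answer: PYTYTYTYTYTFY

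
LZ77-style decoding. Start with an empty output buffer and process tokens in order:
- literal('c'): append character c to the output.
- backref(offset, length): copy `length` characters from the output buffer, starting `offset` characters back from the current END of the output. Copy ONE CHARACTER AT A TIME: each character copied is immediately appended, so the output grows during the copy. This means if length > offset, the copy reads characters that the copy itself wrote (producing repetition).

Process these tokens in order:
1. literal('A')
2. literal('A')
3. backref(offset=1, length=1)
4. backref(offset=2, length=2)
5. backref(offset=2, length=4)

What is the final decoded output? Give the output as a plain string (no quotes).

Token 1: literal('A'). Output: "A"
Token 2: literal('A'). Output: "AA"
Token 3: backref(off=1, len=1). Copied 'A' from pos 1. Output: "AAA"
Token 4: backref(off=2, len=2). Copied 'AA' from pos 1. Output: "AAAAA"
Token 5: backref(off=2, len=4) (overlapping!). Copied 'AAAA' from pos 3. Output: "AAAAAAAAA"

Answer: AAAAAAAAA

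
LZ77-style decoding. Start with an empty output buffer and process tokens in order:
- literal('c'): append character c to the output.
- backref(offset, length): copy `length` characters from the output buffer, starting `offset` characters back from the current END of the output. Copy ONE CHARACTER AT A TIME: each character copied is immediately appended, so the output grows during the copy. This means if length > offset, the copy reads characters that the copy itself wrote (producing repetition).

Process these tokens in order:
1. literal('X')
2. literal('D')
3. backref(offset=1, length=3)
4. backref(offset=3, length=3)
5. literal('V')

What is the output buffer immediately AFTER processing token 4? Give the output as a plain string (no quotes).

Answer: XDDDDDDD

Derivation:
Token 1: literal('X'). Output: "X"
Token 2: literal('D'). Output: "XD"
Token 3: backref(off=1, len=3) (overlapping!). Copied 'DDD' from pos 1. Output: "XDDDD"
Token 4: backref(off=3, len=3). Copied 'DDD' from pos 2. Output: "XDDDDDDD"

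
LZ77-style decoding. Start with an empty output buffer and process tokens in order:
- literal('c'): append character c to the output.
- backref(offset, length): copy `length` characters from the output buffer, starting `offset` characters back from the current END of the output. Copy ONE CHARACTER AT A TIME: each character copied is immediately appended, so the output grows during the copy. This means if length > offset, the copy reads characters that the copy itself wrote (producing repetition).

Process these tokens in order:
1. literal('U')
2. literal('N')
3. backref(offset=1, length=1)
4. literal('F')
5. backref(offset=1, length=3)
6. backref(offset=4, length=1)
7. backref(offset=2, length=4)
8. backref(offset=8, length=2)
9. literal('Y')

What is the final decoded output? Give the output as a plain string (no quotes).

Token 1: literal('U'). Output: "U"
Token 2: literal('N'). Output: "UN"
Token 3: backref(off=1, len=1). Copied 'N' from pos 1. Output: "UNN"
Token 4: literal('F'). Output: "UNNF"
Token 5: backref(off=1, len=3) (overlapping!). Copied 'FFF' from pos 3. Output: "UNNFFFF"
Token 6: backref(off=4, len=1). Copied 'F' from pos 3. Output: "UNNFFFFF"
Token 7: backref(off=2, len=4) (overlapping!). Copied 'FFFF' from pos 6. Output: "UNNFFFFFFFFF"
Token 8: backref(off=8, len=2). Copied 'FF' from pos 4. Output: "UNNFFFFFFFFFFF"
Token 9: literal('Y'). Output: "UNNFFFFFFFFFFFY"

Answer: UNNFFFFFFFFFFFY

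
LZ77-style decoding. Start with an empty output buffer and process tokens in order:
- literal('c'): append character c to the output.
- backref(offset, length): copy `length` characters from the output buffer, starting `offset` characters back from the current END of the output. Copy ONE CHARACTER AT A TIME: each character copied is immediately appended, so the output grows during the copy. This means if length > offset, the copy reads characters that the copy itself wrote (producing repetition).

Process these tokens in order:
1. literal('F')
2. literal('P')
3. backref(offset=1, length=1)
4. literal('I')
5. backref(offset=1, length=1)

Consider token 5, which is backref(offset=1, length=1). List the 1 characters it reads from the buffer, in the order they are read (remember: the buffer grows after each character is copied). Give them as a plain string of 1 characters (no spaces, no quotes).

Token 1: literal('F'). Output: "F"
Token 2: literal('P'). Output: "FP"
Token 3: backref(off=1, len=1). Copied 'P' from pos 1. Output: "FPP"
Token 4: literal('I'). Output: "FPPI"
Token 5: backref(off=1, len=1). Buffer before: "FPPI" (len 4)
  byte 1: read out[3]='I', append. Buffer now: "FPPII"

Answer: I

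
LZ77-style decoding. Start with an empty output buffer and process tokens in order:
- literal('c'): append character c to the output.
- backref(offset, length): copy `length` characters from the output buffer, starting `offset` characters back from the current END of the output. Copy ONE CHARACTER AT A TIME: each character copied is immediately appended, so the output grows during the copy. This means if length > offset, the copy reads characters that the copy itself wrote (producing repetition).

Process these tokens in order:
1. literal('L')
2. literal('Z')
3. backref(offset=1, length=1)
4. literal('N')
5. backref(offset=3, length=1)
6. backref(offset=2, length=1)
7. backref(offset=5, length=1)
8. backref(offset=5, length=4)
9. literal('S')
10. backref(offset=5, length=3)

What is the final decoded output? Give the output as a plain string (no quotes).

Token 1: literal('L'). Output: "L"
Token 2: literal('Z'). Output: "LZ"
Token 3: backref(off=1, len=1). Copied 'Z' from pos 1. Output: "LZZ"
Token 4: literal('N'). Output: "LZZN"
Token 5: backref(off=3, len=1). Copied 'Z' from pos 1. Output: "LZZNZ"
Token 6: backref(off=2, len=1). Copied 'N' from pos 3. Output: "LZZNZN"
Token 7: backref(off=5, len=1). Copied 'Z' from pos 1. Output: "LZZNZNZ"
Token 8: backref(off=5, len=4). Copied 'ZNZN' from pos 2. Output: "LZZNZNZZNZN"
Token 9: literal('S'). Output: "LZZNZNZZNZNS"
Token 10: backref(off=5, len=3). Copied 'ZNZ' from pos 7. Output: "LZZNZNZZNZNSZNZ"

Answer: LZZNZNZZNZNSZNZ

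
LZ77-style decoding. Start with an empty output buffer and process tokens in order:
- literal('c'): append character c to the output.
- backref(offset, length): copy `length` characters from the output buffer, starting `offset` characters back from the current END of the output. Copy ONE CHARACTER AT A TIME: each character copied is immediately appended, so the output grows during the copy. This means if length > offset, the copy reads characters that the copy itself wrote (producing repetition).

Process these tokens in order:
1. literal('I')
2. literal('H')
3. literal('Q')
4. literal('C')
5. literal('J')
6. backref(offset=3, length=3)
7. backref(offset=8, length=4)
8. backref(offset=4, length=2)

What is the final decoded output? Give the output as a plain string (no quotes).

Answer: IHQCJQCJIHQCIH

Derivation:
Token 1: literal('I'). Output: "I"
Token 2: literal('H'). Output: "IH"
Token 3: literal('Q'). Output: "IHQ"
Token 4: literal('C'). Output: "IHQC"
Token 5: literal('J'). Output: "IHQCJ"
Token 6: backref(off=3, len=3). Copied 'QCJ' from pos 2. Output: "IHQCJQCJ"
Token 7: backref(off=8, len=4). Copied 'IHQC' from pos 0. Output: "IHQCJQCJIHQC"
Token 8: backref(off=4, len=2). Copied 'IH' from pos 8. Output: "IHQCJQCJIHQCIH"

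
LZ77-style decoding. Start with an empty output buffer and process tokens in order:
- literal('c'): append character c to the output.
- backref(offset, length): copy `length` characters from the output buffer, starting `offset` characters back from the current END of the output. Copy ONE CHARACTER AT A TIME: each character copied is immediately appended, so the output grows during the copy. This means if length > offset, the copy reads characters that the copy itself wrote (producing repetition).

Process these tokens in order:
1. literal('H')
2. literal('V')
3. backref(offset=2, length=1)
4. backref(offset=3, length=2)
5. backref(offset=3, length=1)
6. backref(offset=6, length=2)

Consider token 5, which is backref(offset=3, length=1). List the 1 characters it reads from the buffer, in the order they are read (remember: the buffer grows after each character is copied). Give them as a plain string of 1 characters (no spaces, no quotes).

Token 1: literal('H'). Output: "H"
Token 2: literal('V'). Output: "HV"
Token 3: backref(off=2, len=1). Copied 'H' from pos 0. Output: "HVH"
Token 4: backref(off=3, len=2). Copied 'HV' from pos 0. Output: "HVHHV"
Token 5: backref(off=3, len=1). Buffer before: "HVHHV" (len 5)
  byte 1: read out[2]='H', append. Buffer now: "HVHHVH"

Answer: H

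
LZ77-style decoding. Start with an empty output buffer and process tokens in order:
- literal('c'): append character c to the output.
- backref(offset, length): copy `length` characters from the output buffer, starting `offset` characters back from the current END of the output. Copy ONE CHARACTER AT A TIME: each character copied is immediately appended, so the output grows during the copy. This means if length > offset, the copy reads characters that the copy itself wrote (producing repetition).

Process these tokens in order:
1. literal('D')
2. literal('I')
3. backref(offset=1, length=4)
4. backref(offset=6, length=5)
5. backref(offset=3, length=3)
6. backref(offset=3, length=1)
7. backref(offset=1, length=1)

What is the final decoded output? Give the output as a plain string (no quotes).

Answer: DIIIIIDIIIIIIIII

Derivation:
Token 1: literal('D'). Output: "D"
Token 2: literal('I'). Output: "DI"
Token 3: backref(off=1, len=4) (overlapping!). Copied 'IIII' from pos 1. Output: "DIIIII"
Token 4: backref(off=6, len=5). Copied 'DIIII' from pos 0. Output: "DIIIIIDIIII"
Token 5: backref(off=3, len=3). Copied 'III' from pos 8. Output: "DIIIIIDIIIIIII"
Token 6: backref(off=3, len=1). Copied 'I' from pos 11. Output: "DIIIIIDIIIIIIII"
Token 7: backref(off=1, len=1). Copied 'I' from pos 14. Output: "DIIIIIDIIIIIIIII"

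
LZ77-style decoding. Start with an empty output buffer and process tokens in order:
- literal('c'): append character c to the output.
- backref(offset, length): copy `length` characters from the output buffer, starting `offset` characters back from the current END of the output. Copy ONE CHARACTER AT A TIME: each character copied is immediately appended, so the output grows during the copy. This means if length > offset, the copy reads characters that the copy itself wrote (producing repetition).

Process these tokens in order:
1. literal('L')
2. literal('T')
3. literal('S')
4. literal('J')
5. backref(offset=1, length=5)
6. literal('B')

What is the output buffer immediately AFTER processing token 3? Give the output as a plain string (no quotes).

Token 1: literal('L'). Output: "L"
Token 2: literal('T'). Output: "LT"
Token 3: literal('S'). Output: "LTS"

Answer: LTS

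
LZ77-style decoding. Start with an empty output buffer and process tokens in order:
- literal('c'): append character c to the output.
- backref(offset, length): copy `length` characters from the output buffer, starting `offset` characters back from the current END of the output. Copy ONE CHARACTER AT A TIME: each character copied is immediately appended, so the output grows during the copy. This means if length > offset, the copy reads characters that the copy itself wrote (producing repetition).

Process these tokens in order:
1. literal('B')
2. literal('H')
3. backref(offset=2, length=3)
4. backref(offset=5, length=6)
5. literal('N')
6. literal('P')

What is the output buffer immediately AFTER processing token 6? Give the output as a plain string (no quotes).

Answer: BHBHBBHBHBBNP

Derivation:
Token 1: literal('B'). Output: "B"
Token 2: literal('H'). Output: "BH"
Token 3: backref(off=2, len=3) (overlapping!). Copied 'BHB' from pos 0. Output: "BHBHB"
Token 4: backref(off=5, len=6) (overlapping!). Copied 'BHBHBB' from pos 0. Output: "BHBHBBHBHBB"
Token 5: literal('N'). Output: "BHBHBBHBHBBN"
Token 6: literal('P'). Output: "BHBHBBHBHBBNP"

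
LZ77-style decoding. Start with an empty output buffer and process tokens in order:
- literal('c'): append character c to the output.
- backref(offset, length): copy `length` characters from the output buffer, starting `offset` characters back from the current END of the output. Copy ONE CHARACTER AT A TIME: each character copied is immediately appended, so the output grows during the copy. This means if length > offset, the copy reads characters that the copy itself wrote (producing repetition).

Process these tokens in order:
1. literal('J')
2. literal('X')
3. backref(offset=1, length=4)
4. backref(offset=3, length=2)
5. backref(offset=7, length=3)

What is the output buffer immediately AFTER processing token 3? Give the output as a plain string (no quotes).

Token 1: literal('J'). Output: "J"
Token 2: literal('X'). Output: "JX"
Token 3: backref(off=1, len=4) (overlapping!). Copied 'XXXX' from pos 1. Output: "JXXXXX"

Answer: JXXXXX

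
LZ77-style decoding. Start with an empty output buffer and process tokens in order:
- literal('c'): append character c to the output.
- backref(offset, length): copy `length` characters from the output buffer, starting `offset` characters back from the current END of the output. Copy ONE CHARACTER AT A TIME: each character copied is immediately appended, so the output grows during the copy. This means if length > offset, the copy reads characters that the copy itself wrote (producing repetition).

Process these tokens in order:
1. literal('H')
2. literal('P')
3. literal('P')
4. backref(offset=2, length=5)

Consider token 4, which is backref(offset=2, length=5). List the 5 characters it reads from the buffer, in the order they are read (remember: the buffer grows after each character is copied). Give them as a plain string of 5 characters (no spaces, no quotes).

Answer: PPPPP

Derivation:
Token 1: literal('H'). Output: "H"
Token 2: literal('P'). Output: "HP"
Token 3: literal('P'). Output: "HPP"
Token 4: backref(off=2, len=5). Buffer before: "HPP" (len 3)
  byte 1: read out[1]='P', append. Buffer now: "HPPP"
  byte 2: read out[2]='P', append. Buffer now: "HPPPP"
  byte 3: read out[3]='P', append. Buffer now: "HPPPPP"
  byte 4: read out[4]='P', append. Buffer now: "HPPPPPP"
  byte 5: read out[5]='P', append. Buffer now: "HPPPPPPP"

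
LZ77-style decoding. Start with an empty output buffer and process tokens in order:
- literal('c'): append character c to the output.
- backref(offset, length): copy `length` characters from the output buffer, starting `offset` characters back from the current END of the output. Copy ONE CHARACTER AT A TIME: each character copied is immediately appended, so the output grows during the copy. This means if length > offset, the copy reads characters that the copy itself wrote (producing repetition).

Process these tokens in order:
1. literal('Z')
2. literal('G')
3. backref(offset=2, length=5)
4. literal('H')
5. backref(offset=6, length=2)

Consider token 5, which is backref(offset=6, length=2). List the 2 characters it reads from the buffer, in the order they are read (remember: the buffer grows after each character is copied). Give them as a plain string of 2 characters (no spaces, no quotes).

Answer: ZG

Derivation:
Token 1: literal('Z'). Output: "Z"
Token 2: literal('G'). Output: "ZG"
Token 3: backref(off=2, len=5) (overlapping!). Copied 'ZGZGZ' from pos 0. Output: "ZGZGZGZ"
Token 4: literal('H'). Output: "ZGZGZGZH"
Token 5: backref(off=6, len=2). Buffer before: "ZGZGZGZH" (len 8)
  byte 1: read out[2]='Z', append. Buffer now: "ZGZGZGZHZ"
  byte 2: read out[3]='G', append. Buffer now: "ZGZGZGZHZG"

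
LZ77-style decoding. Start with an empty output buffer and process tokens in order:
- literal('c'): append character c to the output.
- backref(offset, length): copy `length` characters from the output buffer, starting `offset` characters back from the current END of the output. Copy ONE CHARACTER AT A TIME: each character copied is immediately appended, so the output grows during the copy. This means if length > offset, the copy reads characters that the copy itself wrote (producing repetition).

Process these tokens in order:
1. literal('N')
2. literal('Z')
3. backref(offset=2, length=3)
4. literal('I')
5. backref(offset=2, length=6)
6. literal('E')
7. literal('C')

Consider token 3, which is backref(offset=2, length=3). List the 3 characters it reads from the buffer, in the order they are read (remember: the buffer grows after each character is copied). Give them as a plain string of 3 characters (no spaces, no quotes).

Token 1: literal('N'). Output: "N"
Token 2: literal('Z'). Output: "NZ"
Token 3: backref(off=2, len=3). Buffer before: "NZ" (len 2)
  byte 1: read out[0]='N', append. Buffer now: "NZN"
  byte 2: read out[1]='Z', append. Buffer now: "NZNZ"
  byte 3: read out[2]='N', append. Buffer now: "NZNZN"

Answer: NZN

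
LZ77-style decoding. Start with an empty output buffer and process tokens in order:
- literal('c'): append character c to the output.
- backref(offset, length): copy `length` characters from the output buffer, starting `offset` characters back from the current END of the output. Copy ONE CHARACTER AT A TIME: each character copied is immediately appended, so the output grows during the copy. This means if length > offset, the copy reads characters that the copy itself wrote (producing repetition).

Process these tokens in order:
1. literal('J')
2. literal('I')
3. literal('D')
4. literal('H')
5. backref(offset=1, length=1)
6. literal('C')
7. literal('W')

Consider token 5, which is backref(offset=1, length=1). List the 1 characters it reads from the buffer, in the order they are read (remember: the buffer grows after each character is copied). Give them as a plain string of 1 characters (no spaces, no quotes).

Token 1: literal('J'). Output: "J"
Token 2: literal('I'). Output: "JI"
Token 3: literal('D'). Output: "JID"
Token 4: literal('H'). Output: "JIDH"
Token 5: backref(off=1, len=1). Buffer before: "JIDH" (len 4)
  byte 1: read out[3]='H', append. Buffer now: "JIDHH"

Answer: H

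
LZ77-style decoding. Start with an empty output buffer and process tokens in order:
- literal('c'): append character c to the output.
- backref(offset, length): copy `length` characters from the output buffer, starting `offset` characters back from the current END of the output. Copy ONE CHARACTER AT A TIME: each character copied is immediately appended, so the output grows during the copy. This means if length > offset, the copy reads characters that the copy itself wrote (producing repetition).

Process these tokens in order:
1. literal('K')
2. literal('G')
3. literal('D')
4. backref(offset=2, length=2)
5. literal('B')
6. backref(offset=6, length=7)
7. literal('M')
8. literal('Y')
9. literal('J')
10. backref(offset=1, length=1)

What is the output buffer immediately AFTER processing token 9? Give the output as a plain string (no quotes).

Answer: KGDGDBKGDGDBKMYJ

Derivation:
Token 1: literal('K'). Output: "K"
Token 2: literal('G'). Output: "KG"
Token 3: literal('D'). Output: "KGD"
Token 4: backref(off=2, len=2). Copied 'GD' from pos 1. Output: "KGDGD"
Token 5: literal('B'). Output: "KGDGDB"
Token 6: backref(off=6, len=7) (overlapping!). Copied 'KGDGDBK' from pos 0. Output: "KGDGDBKGDGDBK"
Token 7: literal('M'). Output: "KGDGDBKGDGDBKM"
Token 8: literal('Y'). Output: "KGDGDBKGDGDBKMY"
Token 9: literal('J'). Output: "KGDGDBKGDGDBKMYJ"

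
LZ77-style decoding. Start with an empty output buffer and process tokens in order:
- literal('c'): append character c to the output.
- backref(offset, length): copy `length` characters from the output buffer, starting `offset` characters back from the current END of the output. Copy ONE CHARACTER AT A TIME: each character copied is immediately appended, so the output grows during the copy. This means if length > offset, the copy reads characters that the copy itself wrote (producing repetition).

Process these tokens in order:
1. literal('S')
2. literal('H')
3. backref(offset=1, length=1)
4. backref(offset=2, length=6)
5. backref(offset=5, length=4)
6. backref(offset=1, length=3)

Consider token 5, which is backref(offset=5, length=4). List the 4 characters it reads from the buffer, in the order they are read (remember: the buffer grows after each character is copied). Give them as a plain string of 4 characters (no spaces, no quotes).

Token 1: literal('S'). Output: "S"
Token 2: literal('H'). Output: "SH"
Token 3: backref(off=1, len=1). Copied 'H' from pos 1. Output: "SHH"
Token 4: backref(off=2, len=6) (overlapping!). Copied 'HHHHHH' from pos 1. Output: "SHHHHHHHH"
Token 5: backref(off=5, len=4). Buffer before: "SHHHHHHHH" (len 9)
  byte 1: read out[4]='H', append. Buffer now: "SHHHHHHHHH"
  byte 2: read out[5]='H', append. Buffer now: "SHHHHHHHHHH"
  byte 3: read out[6]='H', append. Buffer now: "SHHHHHHHHHHH"
  byte 4: read out[7]='H', append. Buffer now: "SHHHHHHHHHHHH"

Answer: HHHH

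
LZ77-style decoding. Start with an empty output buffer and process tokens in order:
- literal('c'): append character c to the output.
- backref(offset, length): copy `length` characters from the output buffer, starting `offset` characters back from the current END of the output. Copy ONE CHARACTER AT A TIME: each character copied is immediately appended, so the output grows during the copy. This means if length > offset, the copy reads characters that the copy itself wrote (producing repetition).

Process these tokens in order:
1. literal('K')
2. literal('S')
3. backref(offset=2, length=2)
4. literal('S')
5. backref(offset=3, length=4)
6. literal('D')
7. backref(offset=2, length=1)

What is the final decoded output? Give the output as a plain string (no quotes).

Answer: KSKSSKSSKDK

Derivation:
Token 1: literal('K'). Output: "K"
Token 2: literal('S'). Output: "KS"
Token 3: backref(off=2, len=2). Copied 'KS' from pos 0. Output: "KSKS"
Token 4: literal('S'). Output: "KSKSS"
Token 5: backref(off=3, len=4) (overlapping!). Copied 'KSSK' from pos 2. Output: "KSKSSKSSK"
Token 6: literal('D'). Output: "KSKSSKSSKD"
Token 7: backref(off=2, len=1). Copied 'K' from pos 8. Output: "KSKSSKSSKDK"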